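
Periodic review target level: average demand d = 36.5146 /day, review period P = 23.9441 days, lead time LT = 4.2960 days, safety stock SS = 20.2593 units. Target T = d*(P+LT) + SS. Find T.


P + LT = 28.2401
d*(P+LT) = 36.5146 * 28.2401 = 1031.1760
T = 1031.1760 + 20.2593 = 1051.4353

1051.4353 units


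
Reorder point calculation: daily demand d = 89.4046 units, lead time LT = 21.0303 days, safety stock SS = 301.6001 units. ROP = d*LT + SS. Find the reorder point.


d*LT = 89.4046 * 21.0303 = 1880.2056
ROP = 1880.2056 + 301.6001 = 2181.8057

2181.8057 units


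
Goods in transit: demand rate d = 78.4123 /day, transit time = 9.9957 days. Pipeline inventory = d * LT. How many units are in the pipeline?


Pipeline = 78.4123 * 9.9957 = 783.7858

783.7858 units


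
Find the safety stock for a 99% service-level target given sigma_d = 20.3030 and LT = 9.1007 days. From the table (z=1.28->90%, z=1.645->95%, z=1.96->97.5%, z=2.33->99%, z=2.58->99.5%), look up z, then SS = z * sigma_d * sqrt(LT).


From the table, SL = 99% corresponds to z = 2.33
sqrt(LT) = sqrt(9.1007) = 3.0167
SS = 2.33 * 20.3030 * 3.0167 = 142.7097

142.7097 units


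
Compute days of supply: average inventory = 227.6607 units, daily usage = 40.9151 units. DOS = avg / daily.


DOS = 227.6607 / 40.9151 = 5.5642

5.5642 days


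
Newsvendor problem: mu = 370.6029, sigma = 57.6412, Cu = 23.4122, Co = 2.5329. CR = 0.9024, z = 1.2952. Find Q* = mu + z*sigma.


CR = Cu/(Cu+Co) = 23.4122/(23.4122+2.5329) = 0.9024
z = 1.2952
Q* = 370.6029 + 1.2952 * 57.6412 = 445.2598

445.2598 units


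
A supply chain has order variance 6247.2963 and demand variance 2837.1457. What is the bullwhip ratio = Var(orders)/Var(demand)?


BW = 6247.2963 / 2837.1457 = 2.2020

2.2020


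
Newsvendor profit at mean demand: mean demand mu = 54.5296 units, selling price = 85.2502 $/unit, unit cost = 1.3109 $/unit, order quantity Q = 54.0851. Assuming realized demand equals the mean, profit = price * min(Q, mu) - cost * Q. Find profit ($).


Sales at mu = min(54.0851, 54.5296) = 54.0851
Revenue = 85.2502 * 54.0851 = 4610.7656
Total cost = 1.3109 * 54.0851 = 70.9002
Profit = 4610.7656 - 70.9002 = 4539.8654

4539.8654 $


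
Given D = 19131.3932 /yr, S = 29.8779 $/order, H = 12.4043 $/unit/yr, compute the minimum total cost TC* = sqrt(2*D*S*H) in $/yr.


2*D*S*H = 14180740.9620
TC* = sqrt(14180740.9620) = 3765.7325

3765.7325 $/yr


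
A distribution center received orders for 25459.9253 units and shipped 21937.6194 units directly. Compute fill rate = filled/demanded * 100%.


FR = 21937.6194 / 25459.9253 * 100 = 86.1653

86.1653%


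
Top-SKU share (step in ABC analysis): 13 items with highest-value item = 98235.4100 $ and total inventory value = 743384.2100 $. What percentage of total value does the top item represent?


Top item = 98235.4100
Total = 743384.2100
Percentage = 98235.4100 / 743384.2100 * 100 = 13.2146

13.2146%


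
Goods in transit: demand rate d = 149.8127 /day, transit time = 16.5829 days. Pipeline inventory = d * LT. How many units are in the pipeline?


Pipeline = 149.8127 * 16.5829 = 2484.3290

2484.3290 units


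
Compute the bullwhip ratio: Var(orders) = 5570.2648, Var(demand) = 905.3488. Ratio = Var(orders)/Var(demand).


BW = 5570.2648 / 905.3488 = 6.1526

6.1526


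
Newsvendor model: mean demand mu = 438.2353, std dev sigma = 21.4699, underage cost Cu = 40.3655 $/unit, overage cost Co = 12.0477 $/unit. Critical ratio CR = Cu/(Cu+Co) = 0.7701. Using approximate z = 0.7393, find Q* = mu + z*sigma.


CR = Cu/(Cu+Co) = 40.3655/(40.3655+12.0477) = 0.7701
z = 0.7393
Q* = 438.2353 + 0.7393 * 21.4699 = 454.1080

454.1080 units


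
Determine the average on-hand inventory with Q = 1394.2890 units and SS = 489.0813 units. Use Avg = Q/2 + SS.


Q/2 = 697.1445
Avg = 697.1445 + 489.0813 = 1186.2258

1186.2258 units


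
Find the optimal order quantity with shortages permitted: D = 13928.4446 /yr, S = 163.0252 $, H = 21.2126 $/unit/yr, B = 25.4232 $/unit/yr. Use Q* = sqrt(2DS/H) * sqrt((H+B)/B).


sqrt(2DS/H) = 462.6970
sqrt((H+B)/B) = 1.3544
Q* = 462.6970 * 1.3544 = 626.6735

626.6735 units


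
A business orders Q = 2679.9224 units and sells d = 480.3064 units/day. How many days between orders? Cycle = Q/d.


Cycle = 2679.9224 / 480.3064 = 5.5796

5.5796 days


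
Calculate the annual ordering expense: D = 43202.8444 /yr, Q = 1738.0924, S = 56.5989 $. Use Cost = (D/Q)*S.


Number of orders = D/Q = 24.8565
Cost = 24.8565 * 56.5989 = 1406.8490

1406.8490 $/yr


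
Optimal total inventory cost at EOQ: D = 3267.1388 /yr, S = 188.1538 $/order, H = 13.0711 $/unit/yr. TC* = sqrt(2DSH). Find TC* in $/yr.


2*D*S*H = 16070252.9244
TC* = sqrt(16070252.9244) = 4008.7720

4008.7720 $/yr


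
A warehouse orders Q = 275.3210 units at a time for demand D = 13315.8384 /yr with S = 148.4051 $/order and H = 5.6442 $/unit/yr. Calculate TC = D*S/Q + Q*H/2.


Ordering cost = D*S/Q = 7177.5794
Holding cost = Q*H/2 = 776.9834
TC = 7177.5794 + 776.9834 = 7954.5628

7954.5628 $/yr


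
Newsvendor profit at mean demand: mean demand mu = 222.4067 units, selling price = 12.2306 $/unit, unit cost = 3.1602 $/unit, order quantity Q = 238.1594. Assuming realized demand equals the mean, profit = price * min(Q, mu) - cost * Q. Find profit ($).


Sales at mu = min(238.1594, 222.4067) = 222.4067
Revenue = 12.2306 * 222.4067 = 2720.1674
Total cost = 3.1602 * 238.1594 = 752.6313
Profit = 2720.1674 - 752.6313 = 1967.5360

1967.5360 $


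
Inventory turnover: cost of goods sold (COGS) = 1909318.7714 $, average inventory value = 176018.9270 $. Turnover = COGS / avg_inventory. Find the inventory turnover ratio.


Turnover = 1909318.7714 / 176018.9270 = 10.8472

10.8472


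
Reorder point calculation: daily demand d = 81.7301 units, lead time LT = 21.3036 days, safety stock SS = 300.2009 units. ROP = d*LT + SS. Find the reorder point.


d*LT = 81.7301 * 21.3036 = 1741.1454
ROP = 1741.1454 + 300.2009 = 2041.3463

2041.3463 units


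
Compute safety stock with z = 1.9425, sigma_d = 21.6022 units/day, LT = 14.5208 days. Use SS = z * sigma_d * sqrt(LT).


sqrt(LT) = sqrt(14.5208) = 3.8106
SS = 1.9425 * 21.6022 * 3.8106 = 159.9021

159.9021 units


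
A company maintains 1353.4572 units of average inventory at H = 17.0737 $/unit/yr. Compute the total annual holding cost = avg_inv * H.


Cost = 1353.4572 * 17.0737 = 23108.5222

23108.5222 $/yr


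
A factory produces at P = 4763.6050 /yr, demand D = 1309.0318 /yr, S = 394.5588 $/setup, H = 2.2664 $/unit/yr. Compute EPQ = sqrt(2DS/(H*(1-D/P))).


1 - D/P = 1 - 0.2748 = 0.7252
H*(1-D/P) = 1.6436
2DS = 1032980.0323
EPQ = sqrt(628487.5921) = 792.7721

792.7721 units


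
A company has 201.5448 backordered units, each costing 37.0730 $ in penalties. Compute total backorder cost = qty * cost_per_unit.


Total = 201.5448 * 37.0730 = 7471.8704

7471.8704 $


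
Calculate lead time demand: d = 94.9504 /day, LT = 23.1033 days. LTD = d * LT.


LTD = 94.9504 * 23.1033 = 2193.6676

2193.6676 units


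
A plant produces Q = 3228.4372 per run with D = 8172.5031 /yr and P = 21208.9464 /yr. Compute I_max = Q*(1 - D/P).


D/P = 0.3853
1 - D/P = 0.6147
I_max = 3228.4372 * 0.6147 = 1984.4144

1984.4144 units


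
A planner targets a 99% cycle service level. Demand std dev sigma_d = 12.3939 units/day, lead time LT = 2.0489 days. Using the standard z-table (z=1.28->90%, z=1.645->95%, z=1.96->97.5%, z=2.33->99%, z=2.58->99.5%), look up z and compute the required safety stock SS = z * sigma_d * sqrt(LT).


From the table, SL = 99% corresponds to z = 2.33
sqrt(LT) = sqrt(2.0489) = 1.4314
SS = 2.33 * 12.3939 * 1.4314 = 41.3356

41.3356 units


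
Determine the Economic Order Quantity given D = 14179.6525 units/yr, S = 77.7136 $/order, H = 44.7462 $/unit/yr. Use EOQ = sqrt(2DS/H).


2*D*S = 2 * 14179.6525 * 77.7136 = 2203903.6850
2*D*S/H = 49253.4268
EOQ = sqrt(49253.4268) = 221.9311

221.9311 units


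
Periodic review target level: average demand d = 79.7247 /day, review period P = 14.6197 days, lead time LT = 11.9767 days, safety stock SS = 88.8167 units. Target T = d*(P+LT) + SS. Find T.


P + LT = 26.5964
d*(P+LT) = 79.7247 * 26.5964 = 2120.3900
T = 2120.3900 + 88.8167 = 2209.2067

2209.2067 units


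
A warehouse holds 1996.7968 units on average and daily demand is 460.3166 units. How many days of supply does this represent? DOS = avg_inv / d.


DOS = 1996.7968 / 460.3166 = 4.3379

4.3379 days


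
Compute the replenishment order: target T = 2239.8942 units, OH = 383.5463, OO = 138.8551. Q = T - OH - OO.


Inventory position = OH + OO = 383.5463 + 138.8551 = 522.4014
Q = 2239.8942 - 522.4014 = 1717.4928

1717.4928 units


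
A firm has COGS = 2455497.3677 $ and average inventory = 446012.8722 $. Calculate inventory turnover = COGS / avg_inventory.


Turnover = 2455497.3677 / 446012.8722 = 5.5054

5.5054


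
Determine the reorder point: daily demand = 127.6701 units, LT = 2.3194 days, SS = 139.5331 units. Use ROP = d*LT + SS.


d*LT = 127.6701 * 2.3194 = 296.1180
ROP = 296.1180 + 139.5331 = 435.6511

435.6511 units


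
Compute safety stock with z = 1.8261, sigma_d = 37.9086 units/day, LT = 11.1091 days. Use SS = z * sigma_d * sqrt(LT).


sqrt(LT) = sqrt(11.1091) = 3.3330
SS = 1.8261 * 37.9086 * 3.3330 = 230.7288

230.7288 units


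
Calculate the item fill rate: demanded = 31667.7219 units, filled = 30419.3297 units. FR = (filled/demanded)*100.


FR = 30419.3297 / 31667.7219 * 100 = 96.0578

96.0578%


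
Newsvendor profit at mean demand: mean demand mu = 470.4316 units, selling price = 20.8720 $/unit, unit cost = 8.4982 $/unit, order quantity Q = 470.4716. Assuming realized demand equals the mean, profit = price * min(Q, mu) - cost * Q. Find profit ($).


Sales at mu = min(470.4716, 470.4316) = 470.4316
Revenue = 20.8720 * 470.4316 = 9818.8484
Total cost = 8.4982 * 470.4716 = 3998.1618
Profit = 9818.8484 - 3998.1618 = 5820.6866

5820.6866 $


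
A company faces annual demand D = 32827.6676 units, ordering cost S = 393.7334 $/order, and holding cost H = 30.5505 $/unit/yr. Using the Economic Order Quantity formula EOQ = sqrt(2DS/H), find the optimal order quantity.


2*D*S = 2 * 32827.6676 * 393.7334 = 25850698.3564
2*D*S/H = 846162.8568
EOQ = sqrt(846162.8568) = 919.8711

919.8711 units


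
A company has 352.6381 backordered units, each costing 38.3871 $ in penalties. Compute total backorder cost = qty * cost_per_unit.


Total = 352.6381 * 38.3871 = 13536.7540

13536.7540 $


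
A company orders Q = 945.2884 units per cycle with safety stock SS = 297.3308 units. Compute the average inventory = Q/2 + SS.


Q/2 = 472.6442
Avg = 472.6442 + 297.3308 = 769.9750

769.9750 units


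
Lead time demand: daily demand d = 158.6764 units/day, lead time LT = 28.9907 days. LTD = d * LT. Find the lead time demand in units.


LTD = 158.6764 * 28.9907 = 4600.1399

4600.1399 units


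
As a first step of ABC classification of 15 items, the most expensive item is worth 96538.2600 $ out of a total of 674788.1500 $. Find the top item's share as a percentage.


Top item = 96538.2600
Total = 674788.1500
Percentage = 96538.2600 / 674788.1500 * 100 = 14.3065

14.3065%


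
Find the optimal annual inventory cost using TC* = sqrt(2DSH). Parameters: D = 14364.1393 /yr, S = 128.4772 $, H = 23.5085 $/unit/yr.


2*D*S*H = 86768199.5854
TC* = sqrt(86768199.5854) = 9314.9450

9314.9450 $/yr


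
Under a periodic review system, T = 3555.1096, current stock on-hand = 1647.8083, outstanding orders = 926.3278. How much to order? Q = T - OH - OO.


Inventory position = OH + OO = 1647.8083 + 926.3278 = 2574.1361
Q = 3555.1096 - 2574.1361 = 980.9735

980.9735 units


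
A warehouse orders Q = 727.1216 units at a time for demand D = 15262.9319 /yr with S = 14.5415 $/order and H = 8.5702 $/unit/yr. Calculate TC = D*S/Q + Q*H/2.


Ordering cost = D*S/Q = 305.2391
Holding cost = Q*H/2 = 3115.7888
TC = 305.2391 + 3115.7888 = 3421.0278

3421.0278 $/yr


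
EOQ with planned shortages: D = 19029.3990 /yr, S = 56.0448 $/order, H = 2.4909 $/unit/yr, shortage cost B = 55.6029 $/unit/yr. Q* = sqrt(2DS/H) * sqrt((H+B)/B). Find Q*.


sqrt(2DS/H) = 925.3735
sqrt((H+B)/B) = 1.0222
Q* = 925.3735 * 1.0222 = 945.8739

945.8739 units


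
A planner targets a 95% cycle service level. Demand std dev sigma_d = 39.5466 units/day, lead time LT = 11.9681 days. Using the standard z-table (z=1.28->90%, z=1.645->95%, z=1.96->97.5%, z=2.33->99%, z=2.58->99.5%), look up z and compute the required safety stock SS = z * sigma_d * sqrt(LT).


From the table, SL = 95% corresponds to z = 1.645
sqrt(LT) = sqrt(11.9681) = 3.4595
SS = 1.645 * 39.5466 * 3.4595 = 225.0545

225.0545 units


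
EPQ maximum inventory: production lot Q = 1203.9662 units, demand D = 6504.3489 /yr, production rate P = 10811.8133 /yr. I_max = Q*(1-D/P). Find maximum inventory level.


D/P = 0.6016
1 - D/P = 0.3984
I_max = 1203.9662 * 0.3984 = 479.6644

479.6644 units


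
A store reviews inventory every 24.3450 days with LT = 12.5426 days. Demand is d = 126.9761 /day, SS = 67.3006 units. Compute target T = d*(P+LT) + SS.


P + LT = 36.8876
d*(P+LT) = 126.9761 * 36.8876 = 4683.8436
T = 4683.8436 + 67.3006 = 4751.1442

4751.1442 units


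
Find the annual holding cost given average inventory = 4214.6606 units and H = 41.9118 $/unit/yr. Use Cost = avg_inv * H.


Cost = 4214.6606 * 41.9118 = 176644.0121

176644.0121 $/yr


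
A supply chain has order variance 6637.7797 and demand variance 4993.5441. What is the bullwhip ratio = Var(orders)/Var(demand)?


BW = 6637.7797 / 4993.5441 = 1.3293

1.3293


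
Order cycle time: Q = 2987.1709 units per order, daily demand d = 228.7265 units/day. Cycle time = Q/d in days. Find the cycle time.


Cycle = 2987.1709 / 228.7265 = 13.0600

13.0600 days


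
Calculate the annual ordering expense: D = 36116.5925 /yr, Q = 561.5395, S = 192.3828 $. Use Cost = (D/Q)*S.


Number of orders = D/Q = 64.3171
Cost = 64.3171 * 192.3828 = 12373.5039

12373.5039 $/yr


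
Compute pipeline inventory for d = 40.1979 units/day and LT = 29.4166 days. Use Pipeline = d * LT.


Pipeline = 40.1979 * 29.4166 = 1182.4855

1182.4855 units


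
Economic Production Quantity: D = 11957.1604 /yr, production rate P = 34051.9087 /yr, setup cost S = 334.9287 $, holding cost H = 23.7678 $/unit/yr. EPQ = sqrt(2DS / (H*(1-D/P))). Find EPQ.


1 - D/P = 1 - 0.3511 = 0.6489
H*(1-D/P) = 15.4219
2DS = 8009592.3769
EPQ = sqrt(519366.3787) = 720.6708

720.6708 units


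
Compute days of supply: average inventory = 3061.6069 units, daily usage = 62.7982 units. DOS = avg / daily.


DOS = 3061.6069 / 62.7982 = 48.7531

48.7531 days


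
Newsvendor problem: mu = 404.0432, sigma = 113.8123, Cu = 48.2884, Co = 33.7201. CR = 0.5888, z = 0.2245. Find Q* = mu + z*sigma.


CR = Cu/(Cu+Co) = 48.2884/(48.2884+33.7201) = 0.5888
z = 0.2245
Q* = 404.0432 + 0.2245 * 113.8123 = 429.5941

429.5941 units


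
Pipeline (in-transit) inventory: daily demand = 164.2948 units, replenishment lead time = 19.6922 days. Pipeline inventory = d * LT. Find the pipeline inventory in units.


Pipeline = 164.2948 * 19.6922 = 3235.3261

3235.3261 units


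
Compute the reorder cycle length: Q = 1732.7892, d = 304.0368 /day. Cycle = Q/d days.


Cycle = 1732.7892 / 304.0368 = 5.6993

5.6993 days


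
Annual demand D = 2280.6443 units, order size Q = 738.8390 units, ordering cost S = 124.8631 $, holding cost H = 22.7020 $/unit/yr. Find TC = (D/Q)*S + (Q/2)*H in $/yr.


Ordering cost = D*S/Q = 385.4268
Holding cost = Q*H/2 = 8386.5615
TC = 385.4268 + 8386.5615 = 8771.9882

8771.9882 $/yr


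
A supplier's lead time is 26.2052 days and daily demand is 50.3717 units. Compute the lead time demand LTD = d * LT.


LTD = 50.3717 * 26.2052 = 1320.0005

1320.0005 units


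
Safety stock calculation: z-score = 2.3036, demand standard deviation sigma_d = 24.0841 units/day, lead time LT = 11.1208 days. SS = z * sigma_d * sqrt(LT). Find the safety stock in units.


sqrt(LT) = sqrt(11.1208) = 3.3348
SS = 2.3036 * 24.0841 * 3.3348 = 185.0144

185.0144 units


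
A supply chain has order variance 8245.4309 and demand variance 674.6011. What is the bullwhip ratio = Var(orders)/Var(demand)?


BW = 8245.4309 / 674.6011 = 12.2227

12.2227


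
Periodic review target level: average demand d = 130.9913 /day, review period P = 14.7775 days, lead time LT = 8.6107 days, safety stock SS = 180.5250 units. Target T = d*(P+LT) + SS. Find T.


P + LT = 23.3882
d*(P+LT) = 130.9913 * 23.3882 = 3063.6507
T = 3063.6507 + 180.5250 = 3244.1757

3244.1757 units


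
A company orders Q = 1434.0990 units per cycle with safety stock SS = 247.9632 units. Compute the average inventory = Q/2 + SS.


Q/2 = 717.0495
Avg = 717.0495 + 247.9632 = 965.0127

965.0127 units


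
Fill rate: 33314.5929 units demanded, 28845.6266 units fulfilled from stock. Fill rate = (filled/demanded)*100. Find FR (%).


FR = 28845.6266 / 33314.5929 * 100 = 86.5856

86.5856%


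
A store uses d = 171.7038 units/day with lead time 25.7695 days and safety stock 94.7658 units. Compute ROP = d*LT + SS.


d*LT = 171.7038 * 25.7695 = 4424.7211
ROP = 4424.7211 + 94.7658 = 4519.4869

4519.4869 units


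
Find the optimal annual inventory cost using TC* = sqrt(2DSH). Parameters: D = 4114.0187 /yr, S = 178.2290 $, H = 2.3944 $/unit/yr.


2*D*S*H = 3511327.4473
TC* = sqrt(3511327.4473) = 1873.8536

1873.8536 $/yr


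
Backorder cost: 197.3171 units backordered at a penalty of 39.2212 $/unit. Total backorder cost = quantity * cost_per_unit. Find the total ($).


Total = 197.3171 * 39.2212 = 7739.0134

7739.0134 $


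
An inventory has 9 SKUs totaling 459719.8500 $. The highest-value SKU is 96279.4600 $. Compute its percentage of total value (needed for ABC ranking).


Top item = 96279.4600
Total = 459719.8500
Percentage = 96279.4600 / 459719.8500 * 100 = 20.9431

20.9431%


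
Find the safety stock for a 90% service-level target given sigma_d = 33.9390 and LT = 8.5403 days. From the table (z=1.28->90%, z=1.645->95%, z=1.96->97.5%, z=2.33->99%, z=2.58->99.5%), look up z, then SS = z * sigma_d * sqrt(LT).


From the table, SL = 90% corresponds to z = 1.28
sqrt(LT) = sqrt(8.5403) = 2.9224
SS = 1.28 * 33.9390 * 2.9224 = 126.9538

126.9538 units


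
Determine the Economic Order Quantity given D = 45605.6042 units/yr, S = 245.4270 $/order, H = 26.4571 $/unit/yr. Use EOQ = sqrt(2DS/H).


2*D*S = 2 * 45605.6042 * 245.4270 = 22385693.2440
2*D*S/H = 846112.8863
EOQ = sqrt(846112.8863) = 919.8439

919.8439 units


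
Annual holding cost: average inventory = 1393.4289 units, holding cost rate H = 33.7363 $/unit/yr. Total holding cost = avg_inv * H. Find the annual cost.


Cost = 1393.4289 * 33.7363 = 47009.1354

47009.1354 $/yr


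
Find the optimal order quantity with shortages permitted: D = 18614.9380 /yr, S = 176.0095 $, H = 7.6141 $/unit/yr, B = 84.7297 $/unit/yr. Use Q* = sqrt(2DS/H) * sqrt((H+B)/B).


sqrt(2DS/H) = 927.6936
sqrt((H+B)/B) = 1.0440
Q* = 927.6936 * 1.0440 = 968.4799

968.4799 units


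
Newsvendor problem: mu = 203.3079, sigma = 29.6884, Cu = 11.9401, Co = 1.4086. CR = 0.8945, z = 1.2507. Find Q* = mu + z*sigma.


CR = Cu/(Cu+Co) = 11.9401/(11.9401+1.4086) = 0.8945
z = 1.2507
Q* = 203.3079 + 1.2507 * 29.6884 = 240.4392

240.4392 units


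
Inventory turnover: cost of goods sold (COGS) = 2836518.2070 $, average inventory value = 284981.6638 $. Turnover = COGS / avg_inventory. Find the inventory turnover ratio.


Turnover = 2836518.2070 / 284981.6638 = 9.9533

9.9533


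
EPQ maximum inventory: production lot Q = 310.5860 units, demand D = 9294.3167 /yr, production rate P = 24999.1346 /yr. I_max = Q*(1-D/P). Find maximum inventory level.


D/P = 0.3718
1 - D/P = 0.6282
I_max = 310.5860 * 0.6282 = 195.1146

195.1146 units


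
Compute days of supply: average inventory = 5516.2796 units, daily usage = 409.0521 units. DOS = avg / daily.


DOS = 5516.2796 / 409.0521 = 13.4855

13.4855 days


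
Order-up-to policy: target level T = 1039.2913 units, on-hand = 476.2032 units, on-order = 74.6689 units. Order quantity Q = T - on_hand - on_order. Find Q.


Inventory position = OH + OO = 476.2032 + 74.6689 = 550.8721
Q = 1039.2913 - 550.8721 = 488.4192

488.4192 units


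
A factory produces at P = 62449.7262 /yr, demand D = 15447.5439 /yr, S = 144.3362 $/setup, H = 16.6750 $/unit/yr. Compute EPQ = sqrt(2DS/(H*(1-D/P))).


1 - D/P = 1 - 0.2474 = 0.7526
H*(1-D/P) = 12.5503
2DS = 4459279.5717
EPQ = sqrt(355313.2266) = 596.0816

596.0816 units


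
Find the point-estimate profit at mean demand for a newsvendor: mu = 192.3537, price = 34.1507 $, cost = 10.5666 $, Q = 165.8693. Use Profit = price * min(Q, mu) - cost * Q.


Sales at mu = min(165.8693, 192.3537) = 165.8693
Revenue = 34.1507 * 165.8693 = 5664.5527
Total cost = 10.5666 * 165.8693 = 1752.6745
Profit = 5664.5527 - 1752.6745 = 3911.8782

3911.8782 $


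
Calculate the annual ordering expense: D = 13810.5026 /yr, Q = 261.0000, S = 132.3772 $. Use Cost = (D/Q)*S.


Number of orders = D/Q = 52.9138
Cost = 52.9138 * 132.3772 = 7004.5811

7004.5811 $/yr


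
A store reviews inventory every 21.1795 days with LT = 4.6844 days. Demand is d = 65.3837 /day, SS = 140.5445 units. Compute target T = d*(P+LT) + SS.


P + LT = 25.8639
d*(P+LT) = 65.3837 * 25.8639 = 1691.0775
T = 1691.0775 + 140.5445 = 1831.6220

1831.6220 units


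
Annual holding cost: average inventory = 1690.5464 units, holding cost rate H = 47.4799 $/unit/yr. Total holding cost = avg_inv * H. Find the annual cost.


Cost = 1690.5464 * 47.4799 = 80266.9740

80266.9740 $/yr


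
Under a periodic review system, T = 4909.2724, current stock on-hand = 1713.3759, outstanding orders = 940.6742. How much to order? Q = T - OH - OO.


Inventory position = OH + OO = 1713.3759 + 940.6742 = 2654.0501
Q = 4909.2724 - 2654.0501 = 2255.2223

2255.2223 units


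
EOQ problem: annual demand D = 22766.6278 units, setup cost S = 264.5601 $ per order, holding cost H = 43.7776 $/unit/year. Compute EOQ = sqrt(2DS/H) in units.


2*D*S = 2 * 22766.6278 * 264.5601 = 12046282.6549
2*D*S/H = 275170.0106
EOQ = sqrt(275170.0106) = 524.5665

524.5665 units


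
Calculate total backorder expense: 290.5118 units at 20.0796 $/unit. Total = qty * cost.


Total = 290.5118 * 20.0796 = 5833.3607

5833.3607 $


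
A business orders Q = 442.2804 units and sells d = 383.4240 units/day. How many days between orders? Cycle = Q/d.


Cycle = 442.2804 / 383.4240 = 1.1535

1.1535 days


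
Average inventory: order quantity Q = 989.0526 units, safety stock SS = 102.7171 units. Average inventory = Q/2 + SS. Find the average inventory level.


Q/2 = 494.5263
Avg = 494.5263 + 102.7171 = 597.2434

597.2434 units


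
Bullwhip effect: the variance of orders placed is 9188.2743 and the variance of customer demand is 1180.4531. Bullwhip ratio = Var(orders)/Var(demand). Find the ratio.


BW = 9188.2743 / 1180.4531 = 7.7837

7.7837


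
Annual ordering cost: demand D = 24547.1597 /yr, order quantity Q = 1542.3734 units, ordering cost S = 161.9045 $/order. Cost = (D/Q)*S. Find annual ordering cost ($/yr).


Number of orders = D/Q = 15.9152
Cost = 15.9152 * 161.9045 = 2576.7402

2576.7402 $/yr


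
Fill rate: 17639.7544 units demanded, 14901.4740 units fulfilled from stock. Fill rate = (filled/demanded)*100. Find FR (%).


FR = 14901.4740 / 17639.7544 * 100 = 84.4767

84.4767%


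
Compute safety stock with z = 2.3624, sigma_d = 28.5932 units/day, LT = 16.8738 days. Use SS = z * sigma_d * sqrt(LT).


sqrt(LT) = sqrt(16.8738) = 4.1078
SS = 2.3624 * 28.5932 * 4.1078 = 277.4742

277.4742 units


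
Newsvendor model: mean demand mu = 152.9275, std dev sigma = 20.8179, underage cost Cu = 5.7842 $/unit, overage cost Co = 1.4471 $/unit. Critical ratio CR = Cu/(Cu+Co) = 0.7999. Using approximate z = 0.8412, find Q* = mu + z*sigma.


CR = Cu/(Cu+Co) = 5.7842/(5.7842+1.4471) = 0.7999
z = 0.8412
Q* = 152.9275 + 0.8412 * 20.8179 = 170.4395

170.4395 units


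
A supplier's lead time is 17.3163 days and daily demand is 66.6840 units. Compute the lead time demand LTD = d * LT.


LTD = 66.6840 * 17.3163 = 1154.7201

1154.7201 units


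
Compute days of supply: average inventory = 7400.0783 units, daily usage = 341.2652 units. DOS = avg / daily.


DOS = 7400.0783 / 341.2652 = 21.6842

21.6842 days


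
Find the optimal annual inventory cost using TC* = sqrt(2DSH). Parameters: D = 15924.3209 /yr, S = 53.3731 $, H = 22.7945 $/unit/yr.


2*D*S*H = 38747475.7213
TC* = sqrt(38747475.7213) = 6224.7470

6224.7470 $/yr


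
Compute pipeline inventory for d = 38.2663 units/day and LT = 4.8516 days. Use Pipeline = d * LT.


Pipeline = 38.2663 * 4.8516 = 185.6528

185.6528 units


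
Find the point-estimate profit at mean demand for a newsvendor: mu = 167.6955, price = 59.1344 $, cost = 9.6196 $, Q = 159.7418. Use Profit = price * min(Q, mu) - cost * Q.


Sales at mu = min(159.7418, 167.6955) = 159.7418
Revenue = 59.1344 * 159.7418 = 9446.2355
Total cost = 9.6196 * 159.7418 = 1536.6522
Profit = 9446.2355 - 1536.6522 = 7909.5833

7909.5833 $


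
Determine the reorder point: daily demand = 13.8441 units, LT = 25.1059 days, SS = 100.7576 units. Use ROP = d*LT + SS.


d*LT = 13.8441 * 25.1059 = 347.5686
ROP = 347.5686 + 100.7576 = 448.3262

448.3262 units


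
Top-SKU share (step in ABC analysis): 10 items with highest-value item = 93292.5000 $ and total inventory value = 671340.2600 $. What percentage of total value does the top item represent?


Top item = 93292.5000
Total = 671340.2600
Percentage = 93292.5000 / 671340.2600 * 100 = 13.8965

13.8965%


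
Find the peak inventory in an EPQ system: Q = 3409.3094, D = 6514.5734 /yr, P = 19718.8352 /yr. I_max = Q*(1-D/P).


D/P = 0.3304
1 - D/P = 0.6696
I_max = 3409.3094 * 0.6696 = 2282.9652

2282.9652 units


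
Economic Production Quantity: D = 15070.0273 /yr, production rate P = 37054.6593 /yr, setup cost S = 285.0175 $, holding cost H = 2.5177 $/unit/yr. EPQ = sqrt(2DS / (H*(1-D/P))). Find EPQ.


1 - D/P = 1 - 0.4067 = 0.5933
H*(1-D/P) = 1.4938
2DS = 8590443.0120
EPQ = sqrt(5750891.9149) = 2398.1017

2398.1017 units


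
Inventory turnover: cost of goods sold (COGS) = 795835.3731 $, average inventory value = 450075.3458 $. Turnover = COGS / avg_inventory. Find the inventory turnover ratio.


Turnover = 795835.3731 / 450075.3458 = 1.7682

1.7682


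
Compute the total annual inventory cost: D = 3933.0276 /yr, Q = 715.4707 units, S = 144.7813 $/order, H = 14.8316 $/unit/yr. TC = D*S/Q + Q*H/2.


Ordering cost = D*S/Q = 795.8800
Holding cost = Q*H/2 = 5305.7876
TC = 795.8800 + 5305.7876 = 6101.6677

6101.6677 $/yr


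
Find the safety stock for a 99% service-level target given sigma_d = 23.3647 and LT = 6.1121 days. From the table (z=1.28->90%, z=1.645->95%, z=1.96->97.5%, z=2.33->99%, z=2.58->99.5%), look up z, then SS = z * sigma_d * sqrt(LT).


From the table, SL = 99% corresponds to z = 2.33
sqrt(LT) = sqrt(6.1121) = 2.4723
SS = 2.33 * 23.3647 * 2.4723 = 134.5896

134.5896 units


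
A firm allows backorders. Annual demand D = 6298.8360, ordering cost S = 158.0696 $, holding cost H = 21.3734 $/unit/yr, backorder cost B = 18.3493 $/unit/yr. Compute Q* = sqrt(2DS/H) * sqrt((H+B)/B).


sqrt(2DS/H) = 305.2337
sqrt((H+B)/B) = 1.4713
Q* = 305.2337 * 1.4713 = 449.0991

449.0991 units


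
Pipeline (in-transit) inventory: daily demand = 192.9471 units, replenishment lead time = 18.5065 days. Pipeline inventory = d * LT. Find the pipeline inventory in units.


Pipeline = 192.9471 * 18.5065 = 3570.7755

3570.7755 units


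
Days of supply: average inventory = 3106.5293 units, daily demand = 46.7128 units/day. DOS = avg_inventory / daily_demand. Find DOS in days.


DOS = 3106.5293 / 46.7128 = 66.5027

66.5027 days


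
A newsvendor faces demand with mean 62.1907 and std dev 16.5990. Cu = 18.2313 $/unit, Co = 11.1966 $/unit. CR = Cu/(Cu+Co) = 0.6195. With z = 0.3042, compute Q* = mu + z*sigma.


CR = Cu/(Cu+Co) = 18.2313/(18.2313+11.1966) = 0.6195
z = 0.3042
Q* = 62.1907 + 0.3042 * 16.5990 = 67.2401

67.2401 units


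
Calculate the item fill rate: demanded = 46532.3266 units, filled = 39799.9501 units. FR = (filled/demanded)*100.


FR = 39799.9501 / 46532.3266 * 100 = 85.5318

85.5318%


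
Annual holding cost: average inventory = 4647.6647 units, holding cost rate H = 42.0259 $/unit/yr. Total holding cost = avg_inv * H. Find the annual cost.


Cost = 4647.6647 * 42.0259 = 195322.2919

195322.2919 $/yr


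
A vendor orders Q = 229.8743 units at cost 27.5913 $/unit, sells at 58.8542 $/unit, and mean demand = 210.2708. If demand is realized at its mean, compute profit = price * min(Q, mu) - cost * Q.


Sales at mu = min(229.8743, 210.2708) = 210.2708
Revenue = 58.8542 * 210.2708 = 12375.3197
Total cost = 27.5913 * 229.8743 = 6342.5308
Profit = 12375.3197 - 6342.5308 = 6032.7889

6032.7889 $


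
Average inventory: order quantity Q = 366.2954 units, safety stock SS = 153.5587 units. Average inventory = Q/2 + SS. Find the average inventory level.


Q/2 = 183.1477
Avg = 183.1477 + 153.5587 = 336.7064

336.7064 units


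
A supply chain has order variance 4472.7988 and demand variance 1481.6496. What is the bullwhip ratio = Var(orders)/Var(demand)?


BW = 4472.7988 / 1481.6496 = 3.0188

3.0188


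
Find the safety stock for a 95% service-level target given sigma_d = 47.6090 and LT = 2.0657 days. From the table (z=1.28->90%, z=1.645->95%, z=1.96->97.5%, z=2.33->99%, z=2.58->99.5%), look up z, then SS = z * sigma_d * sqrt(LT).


From the table, SL = 95% corresponds to z = 1.645
sqrt(LT) = sqrt(2.0657) = 1.4373
SS = 1.645 * 47.6090 * 1.4373 = 112.5612

112.5612 units


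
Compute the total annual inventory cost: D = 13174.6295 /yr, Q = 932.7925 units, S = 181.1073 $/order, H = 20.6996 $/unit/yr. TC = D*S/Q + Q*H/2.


Ordering cost = D*S/Q = 2557.9339
Holding cost = Q*H/2 = 9654.2158
TC = 2557.9339 + 9654.2158 = 12212.1497

12212.1497 $/yr


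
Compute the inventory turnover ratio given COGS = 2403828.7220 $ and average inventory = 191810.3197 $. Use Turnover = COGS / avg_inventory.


Turnover = 2403828.7220 / 191810.3197 = 12.5323

12.5323


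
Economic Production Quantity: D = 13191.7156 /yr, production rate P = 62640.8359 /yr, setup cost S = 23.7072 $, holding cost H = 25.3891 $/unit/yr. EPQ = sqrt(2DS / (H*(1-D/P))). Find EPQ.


1 - D/P = 1 - 0.2106 = 0.7894
H*(1-D/P) = 20.0423
2DS = 625477.2801
EPQ = sqrt(31207.8038) = 176.6573

176.6573 units


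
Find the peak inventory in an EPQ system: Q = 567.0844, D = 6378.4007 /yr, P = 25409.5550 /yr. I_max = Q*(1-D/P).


D/P = 0.2510
1 - D/P = 0.7490
I_max = 567.0844 * 0.7490 = 424.7328

424.7328 units


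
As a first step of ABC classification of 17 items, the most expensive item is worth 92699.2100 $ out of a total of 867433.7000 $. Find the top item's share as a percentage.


Top item = 92699.2100
Total = 867433.7000
Percentage = 92699.2100 / 867433.7000 * 100 = 10.6866

10.6866%


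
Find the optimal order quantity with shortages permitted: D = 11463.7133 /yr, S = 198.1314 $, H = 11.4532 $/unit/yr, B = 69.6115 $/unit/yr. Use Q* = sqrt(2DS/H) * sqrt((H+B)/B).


sqrt(2DS/H) = 629.7829
sqrt((H+B)/B) = 1.0791
Q* = 629.7829 * 1.0791 = 679.6202

679.6202 units


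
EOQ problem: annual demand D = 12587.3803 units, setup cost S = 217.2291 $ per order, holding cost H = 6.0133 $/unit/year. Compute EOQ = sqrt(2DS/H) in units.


2*D*S = 2 * 12587.3803 * 217.2291 = 5468690.5879
2*D*S/H = 909432.5226
EOQ = sqrt(909432.5226) = 953.6417

953.6417 units


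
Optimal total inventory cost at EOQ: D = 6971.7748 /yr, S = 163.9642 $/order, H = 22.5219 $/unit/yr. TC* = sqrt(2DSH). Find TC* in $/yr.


2*D*S*H = 51490535.2155
TC* = sqrt(51490535.2155) = 7175.6906

7175.6906 $/yr


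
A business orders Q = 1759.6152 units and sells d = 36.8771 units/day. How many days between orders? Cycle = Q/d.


Cycle = 1759.6152 / 36.8771 = 47.7157

47.7157 days


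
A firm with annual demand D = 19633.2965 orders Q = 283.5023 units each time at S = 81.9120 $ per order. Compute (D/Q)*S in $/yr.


Number of orders = D/Q = 69.2527
Cost = 69.2527 * 81.9120 = 5672.6262

5672.6262 $/yr


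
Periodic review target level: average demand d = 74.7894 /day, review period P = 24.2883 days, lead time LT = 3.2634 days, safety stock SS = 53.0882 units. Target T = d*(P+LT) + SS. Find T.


P + LT = 27.5517
d*(P+LT) = 74.7894 * 27.5517 = 2060.5751
T = 2060.5751 + 53.0882 = 2113.6633

2113.6633 units


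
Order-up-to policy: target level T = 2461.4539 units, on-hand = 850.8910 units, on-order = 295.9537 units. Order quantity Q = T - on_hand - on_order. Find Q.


Inventory position = OH + OO = 850.8910 + 295.9537 = 1146.8447
Q = 2461.4539 - 1146.8447 = 1314.6092

1314.6092 units


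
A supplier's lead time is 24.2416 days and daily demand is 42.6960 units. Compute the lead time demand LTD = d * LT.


LTD = 42.6960 * 24.2416 = 1035.0194

1035.0194 units


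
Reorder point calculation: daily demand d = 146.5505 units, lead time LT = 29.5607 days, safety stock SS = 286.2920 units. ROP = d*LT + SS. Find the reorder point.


d*LT = 146.5505 * 29.5607 = 4332.1354
ROP = 4332.1354 + 286.2920 = 4618.4274

4618.4274 units


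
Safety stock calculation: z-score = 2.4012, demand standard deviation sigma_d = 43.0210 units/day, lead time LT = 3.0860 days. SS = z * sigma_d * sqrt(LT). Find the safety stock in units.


sqrt(LT) = sqrt(3.0860) = 1.7567
SS = 2.4012 * 43.0210 * 1.7567 = 181.4708

181.4708 units


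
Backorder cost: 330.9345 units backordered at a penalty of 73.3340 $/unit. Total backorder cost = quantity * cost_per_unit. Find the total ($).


Total = 330.9345 * 73.3340 = 24268.7506

24268.7506 $


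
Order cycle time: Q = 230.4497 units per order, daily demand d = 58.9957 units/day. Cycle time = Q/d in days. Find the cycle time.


Cycle = 230.4497 / 58.9957 = 3.9062

3.9062 days


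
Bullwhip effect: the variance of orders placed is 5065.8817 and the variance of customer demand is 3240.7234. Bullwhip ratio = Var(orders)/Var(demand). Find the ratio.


BW = 5065.8817 / 3240.7234 = 1.5632

1.5632


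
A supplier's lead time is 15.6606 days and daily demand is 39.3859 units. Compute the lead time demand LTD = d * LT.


LTD = 39.3859 * 15.6606 = 616.8068

616.8068 units


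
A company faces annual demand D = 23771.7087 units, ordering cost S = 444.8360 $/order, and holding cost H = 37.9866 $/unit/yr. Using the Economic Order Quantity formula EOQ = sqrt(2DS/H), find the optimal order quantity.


2*D*S = 2 * 23771.7087 * 444.8360 = 21149023.6225
2*D*S/H = 556749.5807
EOQ = sqrt(556749.5807) = 746.1565

746.1565 units


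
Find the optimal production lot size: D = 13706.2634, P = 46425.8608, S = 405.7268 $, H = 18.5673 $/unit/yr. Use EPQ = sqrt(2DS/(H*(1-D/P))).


1 - D/P = 1 - 0.2952 = 0.7048
H*(1-D/P) = 13.0857
2DS = 11121996.7785
EPQ = sqrt(849935.6074) = 921.9195

921.9195 units


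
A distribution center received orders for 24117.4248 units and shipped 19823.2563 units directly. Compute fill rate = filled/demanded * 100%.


FR = 19823.2563 / 24117.4248 * 100 = 82.1947

82.1947%


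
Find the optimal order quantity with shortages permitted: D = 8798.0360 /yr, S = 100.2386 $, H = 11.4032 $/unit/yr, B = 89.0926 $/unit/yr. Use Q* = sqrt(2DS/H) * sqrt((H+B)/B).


sqrt(2DS/H) = 393.2892
sqrt((H+B)/B) = 1.0621
Q* = 393.2892 * 1.0621 = 417.7006

417.7006 units


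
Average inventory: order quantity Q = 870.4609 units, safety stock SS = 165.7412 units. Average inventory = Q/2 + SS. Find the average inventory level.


Q/2 = 435.2305
Avg = 435.2305 + 165.7412 = 600.9716

600.9716 units


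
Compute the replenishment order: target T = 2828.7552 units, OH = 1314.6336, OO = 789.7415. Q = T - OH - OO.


Inventory position = OH + OO = 1314.6336 + 789.7415 = 2104.3751
Q = 2828.7552 - 2104.3751 = 724.3801

724.3801 units


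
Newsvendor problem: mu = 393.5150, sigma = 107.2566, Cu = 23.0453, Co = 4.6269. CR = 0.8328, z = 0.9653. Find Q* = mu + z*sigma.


CR = Cu/(Cu+Co) = 23.0453/(23.0453+4.6269) = 0.8328
z = 0.9653
Q* = 393.5150 + 0.9653 * 107.2566 = 497.0498

497.0498 units


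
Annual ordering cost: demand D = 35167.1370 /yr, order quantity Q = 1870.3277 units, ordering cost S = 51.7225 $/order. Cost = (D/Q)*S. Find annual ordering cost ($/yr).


Number of orders = D/Q = 18.8027
Cost = 18.8027 * 51.7225 = 972.5206

972.5206 $/yr


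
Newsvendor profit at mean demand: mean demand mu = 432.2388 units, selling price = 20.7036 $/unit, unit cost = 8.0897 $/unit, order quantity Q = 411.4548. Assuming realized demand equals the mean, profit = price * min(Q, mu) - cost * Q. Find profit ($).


Sales at mu = min(411.4548, 432.2388) = 411.4548
Revenue = 20.7036 * 411.4548 = 8518.5956
Total cost = 8.0897 * 411.4548 = 3328.5459
Profit = 8518.5956 - 3328.5459 = 5190.0497

5190.0497 $


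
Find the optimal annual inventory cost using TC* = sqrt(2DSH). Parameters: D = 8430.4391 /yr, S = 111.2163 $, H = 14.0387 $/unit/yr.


2*D*S*H = 26325433.2479
TC* = sqrt(26325433.2479) = 5130.8316

5130.8316 $/yr


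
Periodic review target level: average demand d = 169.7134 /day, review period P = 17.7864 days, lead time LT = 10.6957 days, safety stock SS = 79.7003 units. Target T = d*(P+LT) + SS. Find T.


P + LT = 28.4821
d*(P+LT) = 169.7134 * 28.4821 = 4833.7940
T = 4833.7940 + 79.7003 = 4913.4943

4913.4943 units


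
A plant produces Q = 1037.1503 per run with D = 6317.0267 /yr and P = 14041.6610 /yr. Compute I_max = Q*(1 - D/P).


D/P = 0.4499
1 - D/P = 0.5501
I_max = 1037.1503 * 0.5501 = 570.5598

570.5598 units


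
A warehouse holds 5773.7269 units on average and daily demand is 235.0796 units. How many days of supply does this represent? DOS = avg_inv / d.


DOS = 5773.7269 / 235.0796 = 24.5607

24.5607 days


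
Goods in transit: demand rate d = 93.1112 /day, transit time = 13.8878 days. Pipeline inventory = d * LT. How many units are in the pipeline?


Pipeline = 93.1112 * 13.8878 = 1293.1097

1293.1097 units


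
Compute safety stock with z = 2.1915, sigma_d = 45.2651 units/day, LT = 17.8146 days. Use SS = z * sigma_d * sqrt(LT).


sqrt(LT) = sqrt(17.8146) = 4.2207
SS = 2.1915 * 45.2651 * 4.2207 = 418.6904

418.6904 units


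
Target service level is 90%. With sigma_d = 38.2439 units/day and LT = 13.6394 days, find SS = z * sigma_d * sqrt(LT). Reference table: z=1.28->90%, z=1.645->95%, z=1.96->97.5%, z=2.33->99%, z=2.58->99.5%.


From the table, SL = 90% corresponds to z = 1.28
sqrt(LT) = sqrt(13.6394) = 3.6932
SS = 1.28 * 38.2439 * 3.6932 = 180.7881

180.7881 units


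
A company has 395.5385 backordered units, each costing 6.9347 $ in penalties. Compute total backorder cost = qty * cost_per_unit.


Total = 395.5385 * 6.9347 = 2742.9408

2742.9408 $


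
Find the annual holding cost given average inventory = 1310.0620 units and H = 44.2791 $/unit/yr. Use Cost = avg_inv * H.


Cost = 1310.0620 * 44.2791 = 58008.3663

58008.3663 $/yr


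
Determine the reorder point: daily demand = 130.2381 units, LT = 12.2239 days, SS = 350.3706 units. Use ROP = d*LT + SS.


d*LT = 130.2381 * 12.2239 = 1592.0175
ROP = 1592.0175 + 350.3706 = 1942.3881

1942.3881 units


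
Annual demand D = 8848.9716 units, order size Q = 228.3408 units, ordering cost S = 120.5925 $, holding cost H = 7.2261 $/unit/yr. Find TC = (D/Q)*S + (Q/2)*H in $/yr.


Ordering cost = D*S/Q = 4673.3637
Holding cost = Q*H/2 = 825.0067
TC = 4673.3637 + 825.0067 = 5498.3704

5498.3704 $/yr
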